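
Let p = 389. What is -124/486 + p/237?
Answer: 26611/19197 ≈ 1.3862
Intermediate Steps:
-124/486 + p/237 = -124/486 + 389/237 = -124*1/486 + 389*(1/237) = -62/243 + 389/237 = 26611/19197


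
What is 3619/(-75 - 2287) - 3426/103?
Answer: -8464969/243286 ≈ -34.794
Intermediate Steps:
3619/(-75 - 2287) - 3426/103 = 3619/(-2362) - 3426*1/103 = 3619*(-1/2362) - 3426/103 = -3619/2362 - 3426/103 = -8464969/243286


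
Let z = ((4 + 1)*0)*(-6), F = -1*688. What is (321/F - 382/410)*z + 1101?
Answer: 1101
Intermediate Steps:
F = -688
z = 0 (z = (5*0)*(-6) = 0*(-6) = 0)
(321/F - 382/410)*z + 1101 = (321/(-688) - 382/410)*0 + 1101 = (321*(-1/688) - 382*1/410)*0 + 1101 = (-321/688 - 191/205)*0 + 1101 = -197213/141040*0 + 1101 = 0 + 1101 = 1101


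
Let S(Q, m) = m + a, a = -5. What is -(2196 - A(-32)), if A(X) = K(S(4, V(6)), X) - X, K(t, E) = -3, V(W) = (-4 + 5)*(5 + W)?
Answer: -2167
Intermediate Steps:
V(W) = 5 + W (V(W) = 1*(5 + W) = 5 + W)
S(Q, m) = -5 + m (S(Q, m) = m - 5 = -5 + m)
A(X) = -3 - X
-(2196 - A(-32)) = -(2196 - (-3 - 1*(-32))) = -(2196 - (-3 + 32)) = -(2196 - 1*29) = -(2196 - 29) = -1*2167 = -2167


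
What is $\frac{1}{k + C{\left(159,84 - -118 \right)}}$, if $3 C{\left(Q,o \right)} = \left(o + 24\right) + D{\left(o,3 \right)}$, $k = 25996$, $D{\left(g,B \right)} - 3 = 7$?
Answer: $\frac{3}{78224} \approx 3.8351 \cdot 10^{-5}$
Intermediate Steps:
$D{\left(g,B \right)} = 10$ ($D{\left(g,B \right)} = 3 + 7 = 10$)
$C{\left(Q,o \right)} = \frac{34}{3} + \frac{o}{3}$ ($C{\left(Q,o \right)} = \frac{\left(o + 24\right) + 10}{3} = \frac{\left(24 + o\right) + 10}{3} = \frac{34 + o}{3} = \frac{34}{3} + \frac{o}{3}$)
$\frac{1}{k + C{\left(159,84 - -118 \right)}} = \frac{1}{25996 + \left(\frac{34}{3} + \frac{84 - -118}{3}\right)} = \frac{1}{25996 + \left(\frac{34}{3} + \frac{84 + 118}{3}\right)} = \frac{1}{25996 + \left(\frac{34}{3} + \frac{1}{3} \cdot 202\right)} = \frac{1}{25996 + \left(\frac{34}{3} + \frac{202}{3}\right)} = \frac{1}{25996 + \frac{236}{3}} = \frac{1}{\frac{78224}{3}} = \frac{3}{78224}$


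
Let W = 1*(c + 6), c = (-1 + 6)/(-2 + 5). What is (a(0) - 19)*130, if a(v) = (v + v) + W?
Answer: -4420/3 ≈ -1473.3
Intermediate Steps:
c = 5/3 ≈ 1.6667
W = 23/3 (W = 1*(5/3 + 6) = 1*(23/3) = 23/3 ≈ 7.6667)
a(v) = 23/3 + 2*v (a(v) = (v + v) + 23/3 = 2*v + 23/3 = 23/3 + 2*v)
(a(0) - 19)*130 = ((23/3 + 2*0) - 19)*130 = ((23/3 + 0) - 19)*130 = (23/3 - 19)*130 = -34/3*130 = -4420/3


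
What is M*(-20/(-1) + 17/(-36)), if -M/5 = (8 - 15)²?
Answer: -172235/36 ≈ -4784.3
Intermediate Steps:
M = -245 (M = -5*(8 - 15)² = -5*(-7)² = -5*49 = -245)
M*(-20/(-1) + 17/(-36)) = -245*(-20/(-1) + 17/(-36)) = -245*(-20*(-1) + 17*(-1/36)) = -245*(20 - 17/36) = -245*703/36 = -172235/36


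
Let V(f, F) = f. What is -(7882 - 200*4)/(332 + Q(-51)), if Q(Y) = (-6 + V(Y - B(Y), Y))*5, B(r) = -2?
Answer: -7082/57 ≈ -124.25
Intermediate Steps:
Q(Y) = -20 + 5*Y (Q(Y) = (-6 + (Y - 1*(-2)))*5 = (-6 + (Y + 2))*5 = (-6 + (2 + Y))*5 = (-4 + Y)*5 = -20 + 5*Y)
-(7882 - 200*4)/(332 + Q(-51)) = -(7882 - 200*4)/(332 + (-20 + 5*(-51))) = -(7882 - 800)/(332 + (-20 - 255)) = -7082/(332 - 275) = -7082/57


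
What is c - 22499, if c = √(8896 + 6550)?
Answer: -22499 + √15446 ≈ -22375.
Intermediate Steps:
c = √15446 ≈ 124.28
c - 22499 = √15446 - 22499 = -22499 + √15446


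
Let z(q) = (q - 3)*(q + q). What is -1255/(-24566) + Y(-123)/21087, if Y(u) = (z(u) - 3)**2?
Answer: 36928469521/810678 ≈ 45553.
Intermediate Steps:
z(q) = 2*q*(-3 + q) (z(q) = (-3 + q)*(2*q) = 2*q*(-3 + q))
Y(u) = (-3 + 2*u*(-3 + u))**2 (Y(u) = (2*u*(-3 + u) - 3)**2 = (-3 + 2*u*(-3 + u))**2)
-1255/(-24566) + Y(-123)/21087 = -1255/(-24566) + (-3 + 2*(-123)*(-3 - 123))**2/21087 = -1255*(-1/24566) + (-3 + 2*(-123)*(-126))**2*(1/21087) = 1255/24566 + (-3 + 30996)**2*(1/21087) = 1255/24566 + 30993**2*(1/21087) = 1255/24566 + 960566049*(1/21087) = 1255/24566 + 106729561/2343 = 36928469521/810678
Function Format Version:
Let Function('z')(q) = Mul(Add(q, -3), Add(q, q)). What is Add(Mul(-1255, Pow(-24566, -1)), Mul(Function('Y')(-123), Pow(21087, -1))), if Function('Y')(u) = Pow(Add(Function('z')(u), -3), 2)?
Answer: Rational(36928469521, 810678) ≈ 45553.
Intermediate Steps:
Function('z')(q) = Mul(2, q, Add(-3, q)) (Function('z')(q) = Mul(Add(-3, q), Mul(2, q)) = Mul(2, q, Add(-3, q)))
Function('Y')(u) = Pow(Add(-3, Mul(2, u, Add(-3, u))), 2) (Function('Y')(u) = Pow(Add(Mul(2, u, Add(-3, u)), -3), 2) = Pow(Add(-3, Mul(2, u, Add(-3, u))), 2))
Add(Mul(-1255, Pow(-24566, -1)), Mul(Function('Y')(-123), Pow(21087, -1))) = Add(Mul(-1255, Pow(-24566, -1)), Mul(Pow(Add(-3, Mul(2, -123, Add(-3, -123))), 2), Pow(21087, -1))) = Add(Mul(-1255, Rational(-1, 24566)), Mul(Pow(Add(-3, Mul(2, -123, -126)), 2), Rational(1, 21087))) = Add(Rational(1255, 24566), Mul(Pow(Add(-3, 30996), 2), Rational(1, 21087))) = Add(Rational(1255, 24566), Mul(Pow(30993, 2), Rational(1, 21087))) = Add(Rational(1255, 24566), Mul(960566049, Rational(1, 21087))) = Add(Rational(1255, 24566), Rational(106729561, 2343)) = Rational(36928469521, 810678)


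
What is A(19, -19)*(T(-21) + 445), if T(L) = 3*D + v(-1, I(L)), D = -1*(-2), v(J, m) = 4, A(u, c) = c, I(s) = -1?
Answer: -8645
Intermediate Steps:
D = 2
T(L) = 10 (T(L) = 3*2 + 4 = 6 + 4 = 10)
A(19, -19)*(T(-21) + 445) = -19*(10 + 445) = -19*455 = -8645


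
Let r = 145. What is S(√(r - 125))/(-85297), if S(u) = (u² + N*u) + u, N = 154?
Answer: -20/85297 - 310*√5/85297 ≈ -0.0083611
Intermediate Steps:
S(u) = u² + 155*u (S(u) = (u² + 154*u) + u = u² + 155*u)
S(√(r - 125))/(-85297) = (√(145 - 125)*(155 + √(145 - 125)))/(-85297) = (√20*(155 + √20))*(-1/85297) = ((2*√5)*(155 + 2*√5))*(-1/85297) = (2*√5*(155 + 2*√5))*(-1/85297) = -2*√5*(155 + 2*√5)/85297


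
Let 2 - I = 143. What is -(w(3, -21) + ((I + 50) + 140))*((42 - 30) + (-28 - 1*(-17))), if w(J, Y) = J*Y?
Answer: 14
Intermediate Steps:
I = -141 (I = 2 - 1*143 = 2 - 143 = -141)
-(w(3, -21) + ((I + 50) + 140))*((42 - 30) + (-28 - 1*(-17))) = -(3*(-21) + ((-141 + 50) + 140))*((42 - 30) + (-28 - 1*(-17))) = -(-63 + (-91 + 140))*(12 + (-28 + 17)) = -(-63 + 49)*(12 - 11) = -(-14) = -1*(-14) = 14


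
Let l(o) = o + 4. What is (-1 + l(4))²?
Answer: 49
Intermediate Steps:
l(o) = 4 + o
(-1 + l(4))² = (-1 + (4 + 4))² = (-1 + 8)² = 7² = 49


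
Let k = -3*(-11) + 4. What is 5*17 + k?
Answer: 122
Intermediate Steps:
k = 37 (k = 33 + 4 = 37)
5*17 + k = 5*17 + 37 = 85 + 37 = 122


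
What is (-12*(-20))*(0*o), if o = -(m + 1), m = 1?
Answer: 0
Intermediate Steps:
o = -2 (o = -(1 + 1) = -1*2 = -2)
(-12*(-20))*(0*o) = (-12*(-20))*(0*(-2)) = 240*0 = 0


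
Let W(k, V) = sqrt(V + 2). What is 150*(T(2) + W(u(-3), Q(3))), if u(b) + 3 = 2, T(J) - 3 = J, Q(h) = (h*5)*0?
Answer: 750 + 150*sqrt(2) ≈ 962.13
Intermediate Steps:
Q(h) = 0 (Q(h) = (5*h)*0 = 0)
T(J) = 3 + J
u(b) = -1 (u(b) = -3 + 2 = -1)
W(k, V) = sqrt(2 + V)
150*(T(2) + W(u(-3), Q(3))) = 150*((3 + 2) + sqrt(2 + 0)) = 150*(5 + sqrt(2)) = 750 + 150*sqrt(2)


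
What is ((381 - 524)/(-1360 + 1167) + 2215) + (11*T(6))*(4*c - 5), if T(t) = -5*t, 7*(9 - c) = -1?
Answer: -11082024/1351 ≈ -8202.8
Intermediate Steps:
c = 64/7 (c = 9 - ⅐*(-1) = 9 + ⅐ = 64/7 ≈ 9.1429)
((381 - 524)/(-1360 + 1167) + 2215) + (11*T(6))*(4*c - 5) = ((381 - 524)/(-1360 + 1167) + 2215) + (11*(-5*6))*(4*(64/7) - 5) = (-143/(-193) + 2215) + (11*(-30))*(256/7 - 5) = (-143*(-1/193) + 2215) - 330*221/7 = (143/193 + 2215) - 72930/7 = 427638/193 - 72930/7 = -11082024/1351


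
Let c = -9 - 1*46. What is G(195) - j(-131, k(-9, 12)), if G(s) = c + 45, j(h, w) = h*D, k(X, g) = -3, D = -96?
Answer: -12586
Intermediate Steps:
j(h, w) = -96*h (j(h, w) = h*(-96) = -96*h)
c = -55 (c = -9 - 46 = -55)
G(s) = -10 (G(s) = -55 + 45 = -10)
G(195) - j(-131, k(-9, 12)) = -10 - (-96)*(-131) = -10 - 1*12576 = -10 - 12576 = -12586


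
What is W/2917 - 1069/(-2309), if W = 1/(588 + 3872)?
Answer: 13907499889/30039674380 ≈ 0.46297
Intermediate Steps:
W = 1/4460 ≈ 0.00022422
W/2917 - 1069/(-2309) = (1/4460)/2917 - 1069/(-2309) = (1/4460)*(1/2917) - 1069*(-1/2309) = 1/13009820 + 1069/2309 = 13907499889/30039674380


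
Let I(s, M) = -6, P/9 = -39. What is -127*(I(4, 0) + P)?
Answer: 45339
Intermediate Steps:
P = -351 (P = 9*(-39) = -351)
-127*(I(4, 0) + P) = -127*(-6 - 351) = -127*(-357) = 45339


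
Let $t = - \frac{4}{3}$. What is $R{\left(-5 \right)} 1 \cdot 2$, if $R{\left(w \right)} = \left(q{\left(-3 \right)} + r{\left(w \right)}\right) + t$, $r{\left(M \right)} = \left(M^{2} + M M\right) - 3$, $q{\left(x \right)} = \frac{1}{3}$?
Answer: $92$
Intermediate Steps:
$t = - \frac{4}{3}$ ($t = \left(-4\right) \frac{1}{3} = - \frac{4}{3} \approx -1.3333$)
$q{\left(x \right)} = \frac{1}{3}$
$r{\left(M \right)} = -3 + 2 M^{2}$ ($r{\left(M \right)} = \left(M^{2} + M^{2}\right) - 3 = 2 M^{2} - 3 = -3 + 2 M^{2}$)
$R{\left(w \right)} = -4 + 2 w^{2}$ ($R{\left(w \right)} = \left(\frac{1}{3} + \left(-3 + 2 w^{2}\right)\right) - \frac{4}{3} = \left(- \frac{8}{3} + 2 w^{2}\right) - \frac{4}{3} = -4 + 2 w^{2}$)
$R{\left(-5 \right)} 1 \cdot 2 = \left(-4 + 2 \left(-5\right)^{2}\right) 1 \cdot 2 = \left(-4 + 2 \cdot 25\right) 1 \cdot 2 = \left(-4 + 50\right) 1 \cdot 2 = 46 \cdot 1 \cdot 2 = 46 \cdot 2 = 92$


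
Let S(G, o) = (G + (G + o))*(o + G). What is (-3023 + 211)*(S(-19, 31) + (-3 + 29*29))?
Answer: -2120248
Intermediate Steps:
S(G, o) = (G + o)*(o + 2*G) (S(G, o) = (o + 2*G)*(G + o) = (G + o)*(o + 2*G))
(-3023 + 211)*(S(-19, 31) + (-3 + 29*29)) = (-3023 + 211)*((31**2 + 2*(-19)**2 + 3*(-19)*31) + (-3 + 29*29)) = -2812*((961 + 2*361 - 1767) + (-3 + 841)) = -2812*((961 + 722 - 1767) + 838) = -2812*(-84 + 838) = -2812*754 = -2120248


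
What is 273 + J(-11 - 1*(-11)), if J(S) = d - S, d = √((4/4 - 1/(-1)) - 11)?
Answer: 273 + 3*I ≈ 273.0 + 3.0*I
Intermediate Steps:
d = 3*I (d = √((4*(¼) - 1*(-1)) - 11) = √((1 + 1) - 11) = √(2 - 11) = √(-9) = 3*I ≈ 3.0*I)
J(S) = -S + 3*I (J(S) = 3*I - S = -S + 3*I)
273 + J(-11 - 1*(-11)) = 273 + (-(-11 - 1*(-11)) + 3*I) = 273 + (-(-11 + 11) + 3*I) = 273 + (-1*0 + 3*I) = 273 + (0 + 3*I) = 273 + 3*I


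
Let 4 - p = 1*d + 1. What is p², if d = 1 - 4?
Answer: 36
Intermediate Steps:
d = -3
p = 6 (p = 4 - (1*(-3) + 1) = 4 - (-3 + 1) = 4 - 1*(-2) = 4 + 2 = 6)
p² = 6² = 36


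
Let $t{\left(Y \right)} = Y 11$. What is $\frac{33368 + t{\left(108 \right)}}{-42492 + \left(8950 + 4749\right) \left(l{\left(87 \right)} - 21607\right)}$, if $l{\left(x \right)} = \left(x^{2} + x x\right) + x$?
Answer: $- \frac{17278}{43734755} \approx -0.00039506$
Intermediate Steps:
$l{\left(x \right)} = x + 2 x^{2}$ ($l{\left(x \right)} = \left(x^{2} + x^{2}\right) + x = 2 x^{2} + x = x + 2 x^{2}$)
$t{\left(Y \right)} = 11 Y$
$\frac{33368 + t{\left(108 \right)}}{-42492 + \left(8950 + 4749\right) \left(l{\left(87 \right)} - 21607\right)} = \frac{33368 + 11 \cdot 108}{-42492 + \left(8950 + 4749\right) \left(87 \left(1 + 2 \cdot 87\right) - 21607\right)} = \frac{33368 + 1188}{-42492 + 13699 \left(87 \left(1 + 174\right) - 21607\right)} = \frac{34556}{-42492 + 13699 \left(87 \cdot 175 - 21607\right)} = \frac{34556}{-42492 + 13699 \left(15225 - 21607\right)} = \frac{34556}{-42492 + 13699 \left(-6382\right)} = \frac{34556}{-42492 - 87427018} = \frac{34556}{-87469510} = 34556 \left(- \frac{1}{87469510}\right) = - \frac{17278}{43734755}$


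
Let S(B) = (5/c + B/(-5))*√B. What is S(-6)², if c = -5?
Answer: -6/25 ≈ -0.24000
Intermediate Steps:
S(B) = √B*(-1 - B/5) (S(B) = (5/(-5) + B/(-5))*√B = (5*(-⅕) + B*(-⅕))*√B = (-1 - B/5)*√B = √B*(-1 - B/5))
S(-6)² = (√(-6)*(-5 - 1*(-6))/5)² = ((I*√6)*(-5 + 6)/5)² = ((⅕)*(I*√6)*1)² = (I*√6/5)² = -6/25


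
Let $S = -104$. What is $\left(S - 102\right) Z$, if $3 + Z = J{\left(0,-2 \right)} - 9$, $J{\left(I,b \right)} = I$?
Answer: $2472$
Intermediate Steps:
$Z = -12$ ($Z = -3 + \left(0 - 9\right) = -3 - 9 = -12$)
$\left(S - 102\right) Z = \left(-104 - 102\right) \left(-12\right) = \left(-206\right) \left(-12\right) = 2472$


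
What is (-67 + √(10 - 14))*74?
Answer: -4958 + 148*I ≈ -4958.0 + 148.0*I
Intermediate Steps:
(-67 + √(10 - 14))*74 = (-67 + √(-4))*74 = (-67 + 2*I)*74 = -4958 + 148*I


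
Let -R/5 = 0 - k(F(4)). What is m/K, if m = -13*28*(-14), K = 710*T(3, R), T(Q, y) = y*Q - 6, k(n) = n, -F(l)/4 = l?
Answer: -1274/43665 ≈ -0.029177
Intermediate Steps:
F(l) = -4*l
R = -80 (R = -5*(0 - (-4)*4) = -5*(0 - 1*(-16)) = -5*(0 + 16) = -5*16 = -80)
T(Q, y) = -6 + Q*y (T(Q, y) = Q*y - 6 = -6 + Q*y)
K = -174660 (K = 710*(-6 + 3*(-80)) = 710*(-6 - 240) = 710*(-246) = -174660)
m = 5096 (m = -364*(-14) = 5096)
m/K = 5096/(-174660) = 5096*(-1/174660) = -1274/43665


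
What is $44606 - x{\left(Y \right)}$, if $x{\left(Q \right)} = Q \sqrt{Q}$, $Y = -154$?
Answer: $44606 + 154 i \sqrt{154} \approx 44606.0 + 1911.1 i$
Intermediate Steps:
$x{\left(Q \right)} = Q^{\frac{3}{2}}$
$44606 - x{\left(Y \right)} = 44606 - \left(-154\right)^{\frac{3}{2}} = 44606 - - 154 i \sqrt{154} = 44606 + 154 i \sqrt{154}$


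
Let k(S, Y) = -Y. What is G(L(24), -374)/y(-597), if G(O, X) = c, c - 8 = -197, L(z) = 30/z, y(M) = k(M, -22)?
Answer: -189/22 ≈ -8.5909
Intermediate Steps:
y(M) = 22 (y(M) = -1*(-22) = 22)
c = -189 (c = 8 - 197 = -189)
G(O, X) = -189
G(L(24), -374)/y(-597) = -189/22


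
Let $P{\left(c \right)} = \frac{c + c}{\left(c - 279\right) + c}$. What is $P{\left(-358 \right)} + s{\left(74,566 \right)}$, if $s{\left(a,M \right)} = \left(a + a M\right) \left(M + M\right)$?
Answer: $\frac{47258974436}{995} \approx 4.7496 \cdot 10^{7}$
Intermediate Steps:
$P{\left(c \right)} = \frac{2 c}{-279 + 2 c}$ ($P{\left(c \right)} = \frac{2 c}{\left(-279 + c\right) + c} = \frac{2 c}{-279 + 2 c}$)
$s{\left(a,M \right)} = 2 M \left(a + M a\right)$ ($s{\left(a,M \right)} = \left(a + M a\right) 2 M = 2 M \left(a + M a\right)$)
$P{\left(-358 \right)} + s{\left(74,566 \right)} = 2 \left(-358\right) \frac{1}{-279 + 2 \left(-358\right)} + 2 \cdot 566 \cdot 74 \left(1 + 566\right) = 2 \left(-358\right) \frac{1}{-279 - 716} + 2 \cdot 566 \cdot 74 \cdot 567 = 2 \left(-358\right) \frac{1}{-995} + 47496456 = 2 \left(-358\right) \left(- \frac{1}{995}\right) + 47496456 = \frac{716}{995} + 47496456 = \frac{47258974436}{995}$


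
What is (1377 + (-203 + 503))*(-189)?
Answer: -316953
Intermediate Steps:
(1377 + (-203 + 503))*(-189) = (1377 + 300)*(-189) = 1677*(-189) = -316953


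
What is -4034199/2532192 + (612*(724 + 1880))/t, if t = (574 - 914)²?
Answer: 336450727/27594400 ≈ 12.193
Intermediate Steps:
t = 115600 (t = (-340)² = 115600)
-4034199/2532192 + (612*(724 + 1880))/t = -4034199/2532192 + (612*(724 + 1880))/115600 = -4034199*1/2532192 + (612*2604)*(1/115600) = -103441/64928 + 1593648*(1/115600) = -103441/64928 + 5859/425 = 336450727/27594400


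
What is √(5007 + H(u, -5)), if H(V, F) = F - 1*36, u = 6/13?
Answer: √4966 ≈ 70.470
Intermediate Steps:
u = 6/13 (u = 6*(1/13) = 6/13 ≈ 0.46154)
H(V, F) = -36 + F (H(V, F) = F - 36 = -36 + F)
√(5007 + H(u, -5)) = √(5007 + (-36 - 5)) = √(5007 - 41) = √4966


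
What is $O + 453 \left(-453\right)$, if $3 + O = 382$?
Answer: $-204830$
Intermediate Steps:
$O = 379$ ($O = -3 + 382 = 379$)
$O + 453 \left(-453\right) = 379 + 453 \left(-453\right) = 379 - 205209 = -204830$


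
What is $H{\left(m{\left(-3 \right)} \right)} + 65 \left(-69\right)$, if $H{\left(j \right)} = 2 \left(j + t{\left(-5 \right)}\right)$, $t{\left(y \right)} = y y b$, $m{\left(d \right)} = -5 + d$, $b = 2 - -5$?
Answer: $-4151$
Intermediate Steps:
$b = 7$ ($b = 2 + 5 = 7$)
$t{\left(y \right)} = 7 y^{2}$ ($t{\left(y \right)} = y y 7 = y^{2} \cdot 7 = 7 y^{2}$)
$H{\left(j \right)} = 350 + 2 j$ ($H{\left(j \right)} = 2 \left(j + 7 \left(-5\right)^{2}\right) = 2 \left(j + 7 \cdot 25\right) = 2 \left(j + 175\right) = 2 \left(175 + j\right) = 350 + 2 j$)
$H{\left(m{\left(-3 \right)} \right)} + 65 \left(-69\right) = \left(350 + 2 \left(-5 - 3\right)\right) + 65 \left(-69\right) = \left(350 + 2 \left(-8\right)\right) - 4485 = \left(350 - 16\right) - 4485 = 334 - 4485 = -4151$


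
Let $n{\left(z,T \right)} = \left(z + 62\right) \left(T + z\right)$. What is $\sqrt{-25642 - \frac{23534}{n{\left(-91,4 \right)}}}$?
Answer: $\frac{10 i \sqrt{1941549}}{87} \approx 160.16 i$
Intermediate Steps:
$n{\left(z,T \right)} = \left(62 + z\right) \left(T + z\right)$
$\sqrt{-25642 - \frac{23534}{n{\left(-91,4 \right)}}} = \sqrt{-25642 - \frac{23534}{\left(-91\right)^{2} + 62 \cdot 4 + 62 \left(-91\right) + 4 \left(-91\right)}} = \sqrt{-25642 - \frac{23534}{8281 + 248 - 5642 - 364}} = \sqrt{-25642 - \frac{23534}{2523}} = \sqrt{- \frac{64718300}{2523}} = \frac{10 i \sqrt{1941549}}{87}$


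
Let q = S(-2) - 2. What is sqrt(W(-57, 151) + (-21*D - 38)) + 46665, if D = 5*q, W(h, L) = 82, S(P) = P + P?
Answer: 46665 + sqrt(674) ≈ 46691.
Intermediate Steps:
S(P) = 2*P
q = -6 (q = 2*(-2) - 2 = -4 - 2 = -6)
D = -30 (D = 5*(-6) = -30)
sqrt(W(-57, 151) + (-21*D - 38)) + 46665 = sqrt(82 + (-21*(-30) - 38)) + 46665 = sqrt(82 + (630 - 38)) + 46665 = sqrt(82 + 592) + 46665 = sqrt(674) + 46665 = 46665 + sqrt(674)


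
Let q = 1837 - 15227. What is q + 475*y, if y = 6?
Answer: -10540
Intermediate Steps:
q = -13390
q + 475*y = -13390 + 475*6 = -13390 + 2850 = -10540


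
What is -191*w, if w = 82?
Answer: -15662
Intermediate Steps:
-191*w = -191*82 = -15662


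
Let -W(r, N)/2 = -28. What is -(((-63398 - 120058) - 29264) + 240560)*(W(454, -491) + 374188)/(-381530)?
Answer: 1041895296/38153 ≈ 27308.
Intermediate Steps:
W(r, N) = 56 (W(r, N) = -2*(-28) = 56)
-(((-63398 - 120058) - 29264) + 240560)*(W(454, -491) + 374188)/(-381530) = -(((-63398 - 120058) - 29264) + 240560)*(56 + 374188)/(-381530) = -((-183456 - 29264) + 240560)*374244*(-1)/381530 = -(-212720 + 240560)*374244*(-1)/381530 = -27840*374244*(-1)/381530 = -10418952960*(-1)/381530 = -1*(-1041895296/38153) = 1041895296/38153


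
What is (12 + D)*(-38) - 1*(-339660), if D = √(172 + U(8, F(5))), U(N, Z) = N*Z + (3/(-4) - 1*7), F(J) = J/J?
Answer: 339204 - 19*√689 ≈ 3.3871e+5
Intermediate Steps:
F(J) = 1
U(N, Z) = -31/4 + N*Z (U(N, Z) = N*Z + (3*(-¼) - 7) = N*Z + (-¾ - 7) = N*Z - 31/4 = -31/4 + N*Z)
D = √689/2 (D = √(172 + (-31/4 + 8*1)) = √(172 + (-31/4 + 8)) = √(172 + ¼) = √(689/4) = √689/2 ≈ 13.124)
(12 + D)*(-38) - 1*(-339660) = (12 + √689/2)*(-38) - 1*(-339660) = (-456 - 19*√689) + 339660 = 339204 - 19*√689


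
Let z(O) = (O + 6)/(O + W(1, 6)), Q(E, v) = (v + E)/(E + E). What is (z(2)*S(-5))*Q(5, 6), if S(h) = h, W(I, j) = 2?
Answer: -11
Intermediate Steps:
Q(E, v) = (E + v)/(2*E) (Q(E, v) = (E + v)/((2*E)) = (E + v)*(1/(2*E)) = (E + v)/(2*E))
z(O) = (6 + O)/(2 + O) (z(O) = (O + 6)/(O + 2) = (6 + O)/(2 + O))
(z(2)*S(-5))*Q(5, 6) = (((6 + 2)/(2 + 2))*(-5))*((1/2)*(5 + 6)/5) = ((8/4)*(-5))*((1/2)*(1/5)*11) = (((1/4)*8)*(-5))*(11/10) = (2*(-5))*(11/10) = -10*11/10 = -11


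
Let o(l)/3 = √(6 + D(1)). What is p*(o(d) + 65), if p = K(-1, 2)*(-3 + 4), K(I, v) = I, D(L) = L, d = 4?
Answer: -65 - 3*√7 ≈ -72.937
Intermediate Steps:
p = -1 (p = -(-3 + 4) = -1*1 = -1)
o(l) = 3*√7 (o(l) = 3*√(6 + 1) = 3*√7)
p*(o(d) + 65) = -(3*√7 + 65) = -(65 + 3*√7) = -65 - 3*√7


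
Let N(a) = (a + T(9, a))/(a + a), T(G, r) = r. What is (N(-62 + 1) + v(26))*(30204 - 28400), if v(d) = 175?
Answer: 317504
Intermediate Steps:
N(a) = 1 (N(a) = (a + a)/(a + a) = (2*a)/((2*a)) = (2*a)*(1/(2*a)) = 1)
(N(-62 + 1) + v(26))*(30204 - 28400) = (1 + 175)*(30204 - 28400) = 176*1804 = 317504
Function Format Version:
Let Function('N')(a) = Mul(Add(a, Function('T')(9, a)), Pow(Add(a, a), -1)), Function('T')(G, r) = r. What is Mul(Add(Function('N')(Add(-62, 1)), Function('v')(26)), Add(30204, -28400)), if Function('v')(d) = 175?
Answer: 317504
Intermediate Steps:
Function('N')(a) = 1 (Function('N')(a) = Mul(Add(a, a), Pow(Add(a, a), -1)) = Mul(Mul(2, a), Pow(Mul(2, a), -1)) = Mul(Mul(2, a), Mul(Rational(1, 2), Pow(a, -1))) = 1)
Mul(Add(Function('N')(Add(-62, 1)), Function('v')(26)), Add(30204, -28400)) = Mul(Add(1, 175), Add(30204, -28400)) = Mul(176, 1804) = 317504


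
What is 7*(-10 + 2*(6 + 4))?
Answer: 70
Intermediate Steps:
7*(-10 + 2*(6 + 4)) = 7*(-10 + 2*10) = 7*(-10 + 20) = 7*10 = 70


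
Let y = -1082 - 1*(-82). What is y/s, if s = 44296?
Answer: -125/5537 ≈ -0.022575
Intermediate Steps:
y = -1000 (y = -1082 + 82 = -1000)
y/s = -1000/44296 = -1000*1/44296 = -125/5537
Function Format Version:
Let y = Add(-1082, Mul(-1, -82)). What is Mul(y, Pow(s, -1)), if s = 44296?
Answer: Rational(-125, 5537) ≈ -0.022575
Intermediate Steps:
y = -1000 (y = Add(-1082, 82) = -1000)
Mul(y, Pow(s, -1)) = Mul(-1000, Pow(44296, -1)) = Mul(-1000, Rational(1, 44296)) = Rational(-125, 5537)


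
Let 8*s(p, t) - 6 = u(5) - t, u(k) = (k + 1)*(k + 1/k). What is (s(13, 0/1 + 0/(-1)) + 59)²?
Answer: 1620529/400 ≈ 4051.3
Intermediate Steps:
u(k) = (1 + k)*(k + 1/k)
s(p, t) = 93/20 - t/8 (s(p, t) = ¾ + ((1 + 5 + 1/5 + 5²) - t)/8 = ¾ + ((1 + 5 + ⅕ + 25) - t)/8 = ¾ + (156/5 - t)/8 = ¾ + (39/10 - t/8) = 93/20 - t/8)
(s(13, 0/1 + 0/(-1)) + 59)² = ((93/20 - (0/1 + 0/(-1))/8) + 59)² = ((93/20 - (0*1 + 0*(-1))/8) + 59)² = ((93/20 - (0 + 0)/8) + 59)² = ((93/20 - ⅛*0) + 59)² = ((93/20 + 0) + 59)² = (93/20 + 59)² = (1273/20)² = 1620529/400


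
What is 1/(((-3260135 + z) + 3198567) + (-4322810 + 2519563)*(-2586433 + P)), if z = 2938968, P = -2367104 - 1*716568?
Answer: 1/10224602708335 ≈ 9.7803e-14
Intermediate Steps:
P = -3083672 (P = -2367104 - 716568 = -3083672)
1/(((-3260135 + z) + 3198567) + (-4322810 + 2519563)*(-2586433 + P)) = 1/(((-3260135 + 2938968) + 3198567) + (-4322810 + 2519563)*(-2586433 - 3083672)) = 1/((-321167 + 3198567) - 1803247*(-5670105)) = 1/(2877400 + 10224599830935) = 1/10224602708335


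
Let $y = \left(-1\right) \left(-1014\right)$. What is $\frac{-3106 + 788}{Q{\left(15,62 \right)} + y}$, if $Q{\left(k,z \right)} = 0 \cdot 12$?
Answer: $- \frac{1159}{507} \approx -2.286$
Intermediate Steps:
$y = 1014$
$Q{\left(k,z \right)} = 0$
$\frac{-3106 + 788}{Q{\left(15,62 \right)} + y} = \frac{-3106 + 788}{0 + 1014} = - \frac{2318}{1014} = \left(-2318\right) \frac{1}{1014} = - \frac{1159}{507}$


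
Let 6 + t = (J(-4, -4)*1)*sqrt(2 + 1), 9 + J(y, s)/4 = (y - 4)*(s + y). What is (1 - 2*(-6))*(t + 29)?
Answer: 299 + 2860*sqrt(3) ≈ 5252.7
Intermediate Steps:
J(y, s) = -36 + 4*(-4 + y)*(s + y) (J(y, s) = -36 + 4*((y - 4)*(s + y)) = -36 + 4*((-4 + y)*(s + y)) = -36 + 4*(-4 + y)*(s + y))
t = -6 + 220*sqrt(3) (t = -6 + ((-36 - 16*(-4) - 16*(-4) + 4*(-4)**2 + 4*(-4)*(-4))*1)*sqrt(2 + 1) = -6 + ((-36 + 64 + 64 + 4*16 + 64)*1)*sqrt(3) = -6 + ((-36 + 64 + 64 + 64 + 64)*1)*sqrt(3) = -6 + (220*1)*sqrt(3) = -6 + 220*sqrt(3) ≈ 375.05)
(1 - 2*(-6))*(t + 29) = (1 - 2*(-6))*((-6 + 220*sqrt(3)) + 29) = (1 + 12)*(23 + 220*sqrt(3)) = 13*(23 + 220*sqrt(3)) = 299 + 2860*sqrt(3)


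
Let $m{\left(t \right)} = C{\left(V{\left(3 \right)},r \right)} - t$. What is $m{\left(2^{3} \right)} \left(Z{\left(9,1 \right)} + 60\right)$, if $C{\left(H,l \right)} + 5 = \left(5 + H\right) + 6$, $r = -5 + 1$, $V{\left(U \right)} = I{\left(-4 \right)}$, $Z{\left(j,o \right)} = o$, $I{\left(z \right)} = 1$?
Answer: $-61$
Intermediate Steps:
$V{\left(U \right)} = 1$
$r = -4$
$C{\left(H,l \right)} = 6 + H$ ($C{\left(H,l \right)} = -5 + \left(\left(5 + H\right) + 6\right) = -5 + \left(11 + H\right) = 6 + H$)
$m{\left(t \right)} = 7 - t$ ($m{\left(t \right)} = \left(6 + 1\right) - t = 7 - t$)
$m{\left(2^{3} \right)} \left(Z{\left(9,1 \right)} + 60\right) = \left(7 - 2^{3}\right) \left(1 + 60\right) = \left(7 - 8\right) 61 = \left(-1\right) 61 = -61$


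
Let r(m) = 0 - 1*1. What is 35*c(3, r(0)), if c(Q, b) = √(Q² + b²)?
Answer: 35*√10 ≈ 110.68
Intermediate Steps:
r(m) = -1 (r(m) = 0 - 1 = -1)
35*c(3, r(0)) = 35*√(3² + (-1)²) = 35*√(9 + 1) = 35*√10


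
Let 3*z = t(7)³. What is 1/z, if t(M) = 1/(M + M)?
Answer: 8232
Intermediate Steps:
t(M) = 1/(2*M)
z = 1/8232 (z = ((½)/7)³/3 = ((½)*(⅐))³/3 = (1/14)³/3 = (⅓)*(1/2744) = 1/8232 ≈ 0.00012148)
1/z = 1/(1/8232) = 8232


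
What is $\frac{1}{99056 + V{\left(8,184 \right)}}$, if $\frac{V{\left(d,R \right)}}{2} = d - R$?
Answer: $\frac{1}{98704} \approx 1.0131 \cdot 10^{-5}$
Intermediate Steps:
$V{\left(d,R \right)} = - 2 R + 2 d$ ($V{\left(d,R \right)} = 2 \left(d - R\right) = - 2 R + 2 d$)
$\frac{1}{99056 + V{\left(8,184 \right)}} = \frac{1}{99056 + \left(\left(-2\right) 184 + 2 \cdot 8\right)} = \frac{1}{99056 + \left(-368 + 16\right)} = \frac{1}{99056 - 352} = \frac{1}{98704}$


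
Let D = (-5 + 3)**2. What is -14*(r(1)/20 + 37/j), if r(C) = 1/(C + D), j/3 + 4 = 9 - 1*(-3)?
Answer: -6517/300 ≈ -21.723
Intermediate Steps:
j = 24 (j = -12 + 3*(9 - 1*(-3)) = -12 + 3*(9 + 3) = -12 + 3*12 = -12 + 36 = 24)
D = 4 (D = (-2)**2 = 4)
r(C) = 1/(4 + C) (r(C) = 1/(C + 4) = 1/(4 + C))
-14*(r(1)/20 + 37/j) = -14*(1/((4 + 1)*20) + 37/24) = -14*((1/20)/5 + 37*(1/24)) = -14*((1/5)*(1/20) + 37/24) = -14*(1/100 + 37/24) = -14*931/600 = -6517/300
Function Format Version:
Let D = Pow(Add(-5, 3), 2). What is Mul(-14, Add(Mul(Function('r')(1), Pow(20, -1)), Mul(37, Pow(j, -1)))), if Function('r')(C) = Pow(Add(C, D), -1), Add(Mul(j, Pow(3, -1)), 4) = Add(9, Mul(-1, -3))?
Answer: Rational(-6517, 300) ≈ -21.723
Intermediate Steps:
j = 24 (j = Add(-12, Mul(3, Add(9, Mul(-1, -3)))) = Add(-12, Mul(3, Add(9, 3))) = Add(-12, Mul(3, 12)) = Add(-12, 36) = 24)
D = 4 (D = Pow(-2, 2) = 4)
Function('r')(C) = Pow(Add(4, C), -1) (Function('r')(C) = Pow(Add(C, 4), -1) = Pow(Add(4, C), -1))
Mul(-14, Add(Mul(Function('r')(1), Pow(20, -1)), Mul(37, Pow(j, -1)))) = Mul(-14, Add(Mul(Pow(Add(4, 1), -1), Pow(20, -1)), Mul(37, Pow(24, -1)))) = Mul(-14, Add(Mul(Pow(5, -1), Rational(1, 20)), Mul(37, Rational(1, 24)))) = Mul(-14, Add(Mul(Rational(1, 5), Rational(1, 20)), Rational(37, 24))) = Mul(-14, Add(Rational(1, 100), Rational(37, 24))) = Mul(-14, Rational(931, 600)) = Rational(-6517, 300)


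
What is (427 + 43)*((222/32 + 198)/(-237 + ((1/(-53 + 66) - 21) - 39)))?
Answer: -2003469/6176 ≈ -324.40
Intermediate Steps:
(427 + 43)*((222/32 + 198)/(-237 + ((1/(-53 + 66) - 21) - 39))) = 470*((222*(1/32) + 198)/(-237 + ((1/13 - 21) - 39))) = 470*((111/16 + 198)/(-237 + ((1/13 - 21) - 39))) = 470*(3279/(16*(-237 + (-272/13 - 39)))) = 470*(3279/(16*(-237 - 779/13))) = 470*(3279/(16*(-3860/13))) = 470*((3279/16)*(-13/3860)) = 470*(-42627/61760) = -2003469/6176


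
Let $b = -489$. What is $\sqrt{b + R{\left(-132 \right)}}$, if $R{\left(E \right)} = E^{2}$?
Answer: $\sqrt{16935} \approx 130.13$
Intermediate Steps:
$\sqrt{b + R{\left(-132 \right)}} = \sqrt{-489 + \left(-132\right)^{2}} = \sqrt{-489 + 17424} = \sqrt{16935}$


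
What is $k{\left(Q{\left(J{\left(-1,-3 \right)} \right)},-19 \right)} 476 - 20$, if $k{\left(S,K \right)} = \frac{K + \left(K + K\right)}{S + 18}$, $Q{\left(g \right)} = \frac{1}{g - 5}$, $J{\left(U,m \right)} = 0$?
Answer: $- \frac{137440}{89} \approx -1544.3$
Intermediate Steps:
$Q{\left(g \right)} = \frac{1}{-5 + g}$
$k{\left(S,K \right)} = \frac{3 K}{18 + S}$ ($k{\left(S,K \right)} = \frac{K + 2 K}{18 + S} = \frac{3 K}{18 + S}$)
$k{\left(Q{\left(J{\left(-1,-3 \right)} \right)},-19 \right)} 476 - 20 = 3 \left(-19\right) \frac{1}{18 + \frac{1}{-5 + 0}} \cdot 476 - 20 = 3 \left(-19\right) \frac{1}{18 + \frac{1}{-5}} \cdot 476 - 20 = 3 \left(-19\right) \frac{1}{18 - \frac{1}{5}} \cdot 476 - 20 = 3 \left(-19\right) \frac{1}{\frac{89}{5}} \cdot 476 - 20 = 3 \left(-19\right) \frac{5}{89} \cdot 476 - 20 = \left(- \frac{285}{89}\right) 476 - 20 = - \frac{135660}{89} - 20 = - \frac{137440}{89}$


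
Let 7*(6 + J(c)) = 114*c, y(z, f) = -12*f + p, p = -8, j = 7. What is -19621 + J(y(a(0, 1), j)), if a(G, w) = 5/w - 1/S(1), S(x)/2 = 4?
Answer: -147877/7 ≈ -21125.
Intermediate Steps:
S(x) = 8 (S(x) = 2*4 = 8)
a(G, w) = -1/8 + 5/w (a(G, w) = 5/w - 1/8 = -1/8 + 5/w)
y(z, f) = -8 - 12*f (y(z, f) = -12*f - 8 = -8 - 12*f)
J(c) = -6 + 114*c/7 (J(c) = -6 + (114*c)/7 = -6 + 114*c/7)
-19621 + J(y(a(0, 1), j)) = -19621 + (-6 + 114*(-8 - 12*7)/7) = -19621 + (-6 + 114*(-8 - 84)/7) = -19621 + (-6 + (114/7)*(-92)) = -19621 + (-6 - 10488/7) = -19621 - 10530/7 = -147877/7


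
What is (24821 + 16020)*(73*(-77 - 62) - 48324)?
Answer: -2388014111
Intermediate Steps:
(24821 + 16020)*(73*(-77 - 62) - 48324) = 40841*(73*(-139) - 48324) = 40841*(-10147 - 48324) = 40841*(-58471) = -2388014111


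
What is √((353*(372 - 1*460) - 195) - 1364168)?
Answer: I*√1395427 ≈ 1181.3*I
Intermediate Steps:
√((353*(372 - 1*460) - 195) - 1364168) = √((353*(372 - 460) - 195) - 1364168) = √((353*(-88) - 195) - 1364168) = √((-31064 - 195) - 1364168) = √(-31259 - 1364168) = √(-1395427) = I*√1395427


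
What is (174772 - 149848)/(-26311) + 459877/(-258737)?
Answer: -18548584735/6807629207 ≈ -2.7247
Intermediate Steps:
(174772 - 149848)/(-26311) + 459877/(-258737) = 24924*(-1/26311) + 459877*(-1/258737) = -24924/26311 - 459877/258737 = -18548584735/6807629207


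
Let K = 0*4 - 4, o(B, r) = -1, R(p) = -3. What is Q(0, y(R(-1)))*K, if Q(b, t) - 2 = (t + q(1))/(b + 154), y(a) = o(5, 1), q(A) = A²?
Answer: -8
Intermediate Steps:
y(a) = -1
Q(b, t) = 2 + (1 + t)/(154 + b) (Q(b, t) = 2 + (t + 1²)/(b + 154) = 2 + (t + 1)/(154 + b) = 2 + (1 + t)/(154 + b))
K = -4 (K = 0 - 4 = -4)
Q(0, y(R(-1)))*K = ((309 - 1 + 2*0)/(154 + 0))*(-4) = ((309 - 1 + 0)/154)*(-4) = ((1/154)*308)*(-4) = 2*(-4) = -8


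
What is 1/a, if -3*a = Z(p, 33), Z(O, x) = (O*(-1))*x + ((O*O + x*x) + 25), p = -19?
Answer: -3/2102 ≈ -0.0014272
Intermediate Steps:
Z(O, x) = 25 + O² + x² - O*x (Z(O, x) = (-O)*x + ((O² + x²) + 25) = -O*x + (25 + O² + x²) = 25 + O² + x² - O*x)
a = -2102/3 (a = -(25 + (-19)² + 33² - 1*(-19)*33)/3 = -(25 + 361 + 1089 + 627)/3 = -⅓*2102 = -2102/3 ≈ -700.67)
1/a = 1/(-2102/3) = -3/2102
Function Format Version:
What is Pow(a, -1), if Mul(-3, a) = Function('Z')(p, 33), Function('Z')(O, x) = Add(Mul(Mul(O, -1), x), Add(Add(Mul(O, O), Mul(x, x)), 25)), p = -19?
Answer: Rational(-3, 2102) ≈ -0.0014272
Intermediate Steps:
Function('Z')(O, x) = Add(25, Pow(O, 2), Pow(x, 2), Mul(-1, O, x)) (Function('Z')(O, x) = Add(Mul(Mul(-1, O), x), Add(Add(Pow(O, 2), Pow(x, 2)), 25)) = Add(Mul(-1, O, x), Add(25, Pow(O, 2), Pow(x, 2))) = Add(25, Pow(O, 2), Pow(x, 2), Mul(-1, O, x)))
a = Rational(-2102, 3) (a = Mul(Rational(-1, 3), Add(25, Pow(-19, 2), Pow(33, 2), Mul(-1, -19, 33))) = Mul(Rational(-1, 3), Add(25, 361, 1089, 627)) = Mul(Rational(-1, 3), 2102) = Rational(-2102, 3) ≈ -700.67)
Pow(a, -1) = Pow(Rational(-2102, 3), -1) = Rational(-3, 2102)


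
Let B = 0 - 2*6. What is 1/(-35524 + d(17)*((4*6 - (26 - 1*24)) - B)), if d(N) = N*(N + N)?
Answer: -1/15872 ≈ -6.3004e-5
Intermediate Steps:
d(N) = 2*N**2 (d(N) = N*(2*N) = 2*N**2)
B = -12 (B = 0 - 12 = -12)
1/(-35524 + d(17)*((4*6 - (26 - 1*24)) - B)) = 1/(-35524 + (2*17**2)*((4*6 - (26 - 1*24)) - 1*(-12))) = 1/(-35524 + (2*289)*((24 - (26 - 24)) + 12)) = 1/(-35524 + 578*((24 - 1*2) + 12)) = 1/(-35524 + 578*((24 - 2) + 12)) = 1/(-35524 + 578*(22 + 12)) = 1/(-35524 + 578*34) = 1/(-35524 + 19652) = 1/(-15872) = -1/15872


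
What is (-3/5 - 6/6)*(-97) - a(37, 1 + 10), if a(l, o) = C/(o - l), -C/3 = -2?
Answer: 10103/65 ≈ 155.43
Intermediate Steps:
C = 6 (C = -3*(-2) = 6)
a(l, o) = 6/(o - l)
(-3/5 - 6/6)*(-97) - a(37, 1 + 10) = (-3/5 - 6/6)*(-97) - (-6)/(37 - (1 + 10)) = (-3*⅕ - 6*⅙)*(-97) - (-6)/(37 - 1*11) = (-⅗ - 1)*(-97) - (-6)/(37 - 11) = -8/5*(-97) - (-6)/26 = 776/5 - (-6)/26 = 776/5 - 1*(-3/13) = 776/5 + 3/13 = 10103/65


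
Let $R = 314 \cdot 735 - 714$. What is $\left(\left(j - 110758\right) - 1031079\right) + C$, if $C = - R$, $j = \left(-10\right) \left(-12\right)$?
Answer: $-1371793$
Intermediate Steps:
$j = 120$
$R = 230076$ ($R = 230790 - 714 = 230076$)
$C = -230076$ ($C = \left(-1\right) 230076 = -230076$)
$\left(\left(j - 110758\right) - 1031079\right) + C = \left(\left(120 - 110758\right) - 1031079\right) - 230076 = \left(-110638 - 1031079\right) - 230076 = -1141717 - 230076 = -1371793$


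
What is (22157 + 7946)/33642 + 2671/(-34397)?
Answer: 945595109/1157183874 ≈ 0.81715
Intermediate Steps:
(22157 + 7946)/33642 + 2671/(-34397) = 30103*(1/33642) + 2671*(-1/34397) = 30103/33642 - 2671/34397 = 945595109/1157183874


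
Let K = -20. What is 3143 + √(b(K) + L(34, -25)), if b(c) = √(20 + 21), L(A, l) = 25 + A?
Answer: 3143 + √(59 + √41) ≈ 3151.1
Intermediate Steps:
b(c) = √41
3143 + √(b(K) + L(34, -25)) = 3143 + √(√41 + (25 + 34)) = 3143 + √(√41 + 59) = 3143 + √(59 + √41)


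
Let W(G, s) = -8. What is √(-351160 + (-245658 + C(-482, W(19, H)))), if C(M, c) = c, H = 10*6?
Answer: 3*I*√66314 ≈ 772.54*I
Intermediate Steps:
H = 60
√(-351160 + (-245658 + C(-482, W(19, H)))) = √(-351160 + (-245658 - 8)) = √(-351160 - 245666) = √(-596826) = 3*I*√66314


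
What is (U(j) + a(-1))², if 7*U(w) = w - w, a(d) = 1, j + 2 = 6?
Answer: 1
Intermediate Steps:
j = 4 (j = -2 + 6 = 4)
U(w) = 0 (U(w) = (w - w)/7 = (⅐)*0 = 0)
(U(j) + a(-1))² = (0 + 1)² = 1² = 1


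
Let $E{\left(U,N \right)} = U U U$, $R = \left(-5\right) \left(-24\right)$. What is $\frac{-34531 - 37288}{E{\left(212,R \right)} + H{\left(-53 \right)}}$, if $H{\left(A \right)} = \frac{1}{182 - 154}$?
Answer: $- \frac{2010932}{266787585} \approx -0.0075376$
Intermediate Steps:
$H{\left(A \right)} = \frac{1}{28}$
$R = 120$
$E{\left(U,N \right)} = U^{3}$ ($E{\left(U,N \right)} = U^{2} U = U^{3}$)
$\frac{-34531 - 37288}{E{\left(212,R \right)} + H{\left(-53 \right)}} = \frac{-34531 - 37288}{212^{3} + \frac{1}{28}} = - \frac{71819}{9528128 + \frac{1}{28}} = - \frac{71819}{\frac{266787585}{28}} = \left(-71819\right) \frac{28}{266787585} = - \frac{2010932}{266787585}$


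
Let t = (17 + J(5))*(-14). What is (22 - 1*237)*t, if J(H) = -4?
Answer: 39130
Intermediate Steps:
t = -182 (t = (17 - 4)*(-14) = 13*(-14) = -182)
(22 - 1*237)*t = (22 - 1*237)*(-182) = (22 - 237)*(-182) = -215*(-182) = 39130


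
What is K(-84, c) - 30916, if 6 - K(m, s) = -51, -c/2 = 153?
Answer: -30859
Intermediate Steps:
c = -306 (c = -2*153 = -306)
K(m, s) = 57 (K(m, s) = 6 - 1*(-51) = 6 + 51 = 57)
K(-84, c) - 30916 = 57 - 30916 = -30859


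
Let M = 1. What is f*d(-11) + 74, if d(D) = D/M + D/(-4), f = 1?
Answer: 263/4 ≈ 65.750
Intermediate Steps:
d(D) = 3*D/4 (d(D) = D/1 + D/(-4) = D*1 + D*(-¼) = D - D/4 = 3*D/4)
f*d(-11) + 74 = 1*((¾)*(-11)) + 74 = 1*(-33/4) + 74 = -33/4 + 74 = 263/4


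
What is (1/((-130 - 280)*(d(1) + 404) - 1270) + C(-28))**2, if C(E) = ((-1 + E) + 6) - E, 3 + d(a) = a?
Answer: 689645541601/27585888100 ≈ 25.000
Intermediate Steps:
d(a) = -3 + a
C(E) = 5 (C(E) = (5 + E) - E = 5)
(1/((-130 - 280)*(d(1) + 404) - 1270) + C(-28))**2 = (1/((-130 - 280)*((-3 + 1) + 404) - 1270) + 5)**2 = (1/(-410*(-2 + 404) - 1270) + 5)**2 = (1/(-410*402 - 1270) + 5)**2 = (1/(-164820 - 1270) + 5)**2 = (1/(-166090) + 5)**2 = (-1/166090 + 5)**2 = (830449/166090)**2 = 689645541601/27585888100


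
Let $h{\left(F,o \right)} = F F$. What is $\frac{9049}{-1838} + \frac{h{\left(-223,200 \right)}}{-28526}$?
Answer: $- \frac{87383419}{13107697} \approx -6.6666$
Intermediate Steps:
$h{\left(F,o \right)} = F^{2}$
$\frac{9049}{-1838} + \frac{h{\left(-223,200 \right)}}{-28526} = \frac{9049}{-1838} + \frac{\left(-223\right)^{2}}{-28526} = 9049 \left(- \frac{1}{1838}\right) + 49729 \left(- \frac{1}{28526}\right) = - \frac{9049}{1838} - \frac{49729}{28526} = - \frac{87383419}{13107697}$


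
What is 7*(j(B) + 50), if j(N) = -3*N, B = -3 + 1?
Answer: 392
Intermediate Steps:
B = -2
7*(j(B) + 50) = 7*(-3*(-2) + 50) = 7*(6 + 50) = 7*56 = 392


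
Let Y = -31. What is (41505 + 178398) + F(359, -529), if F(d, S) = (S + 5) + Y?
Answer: 219348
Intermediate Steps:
F(d, S) = -26 + S (F(d, S) = (S + 5) - 31 = (5 + S) - 31 = -26 + S)
(41505 + 178398) + F(359, -529) = (41505 + 178398) + (-26 - 529) = 219903 - 555 = 219348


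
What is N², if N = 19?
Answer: 361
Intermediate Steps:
N² = 19² = 361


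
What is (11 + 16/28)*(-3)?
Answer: -243/7 ≈ -34.714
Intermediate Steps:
(11 + 16/28)*(-3) = (11 + 16*(1/28))*(-3) = (11 + 4/7)*(-3) = (81/7)*(-3) = -243/7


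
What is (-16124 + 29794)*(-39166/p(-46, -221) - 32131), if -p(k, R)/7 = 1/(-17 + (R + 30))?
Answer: -114437653150/7 ≈ -1.6348e+10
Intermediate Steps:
p(k, R) = -7/(13 + R) (p(k, R) = -7/(-17 + (R + 30)) = -7/(-17 + (30 + R)) = -7/(13 + R))
(-16124 + 29794)*(-39166/p(-46, -221) - 32131) = (-16124 + 29794)*(-39166/((-7/(13 - 221))) - 32131) = 13670*(-39166/((-7/(-208))) - 32131) = 13670*(-39166/((-7*(-1/208))) - 32131) = 13670*(-39166/7/208 - 32131) = 13670*(-39166*208/7 - 32131) = 13670*(-8146528/7 - 32131) = 13670*(-8371445/7) = -114437653150/7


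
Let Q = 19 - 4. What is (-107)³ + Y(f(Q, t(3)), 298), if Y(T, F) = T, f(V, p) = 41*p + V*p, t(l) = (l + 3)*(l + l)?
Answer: -1223027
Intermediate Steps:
Q = 15
t(l) = 2*l*(3 + l) (t(l) = (3 + l)*(2*l) = 2*l*(3 + l))
(-107)³ + Y(f(Q, t(3)), 298) = (-107)³ + (2*3*(3 + 3))*(41 + 15) = -1225043 + (2*3*6)*56 = -1225043 + 36*56 = -1225043 + 2016 = -1223027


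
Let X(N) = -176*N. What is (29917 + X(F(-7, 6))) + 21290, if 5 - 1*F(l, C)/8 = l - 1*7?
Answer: 24455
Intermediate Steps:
F(l, C) = 96 - 8*l (F(l, C) = 40 - 8*(l - 1*7) = 40 - 8*(l - 7) = 40 - 8*(-7 + l) = 40 + (56 - 8*l) = 96 - 8*l)
(29917 + X(F(-7, 6))) + 21290 = (29917 - 176*(96 - 8*(-7))) + 21290 = (29917 - 176*(96 + 56)) + 21290 = (29917 - 176*152) + 21290 = (29917 - 26752) + 21290 = 3165 + 21290 = 24455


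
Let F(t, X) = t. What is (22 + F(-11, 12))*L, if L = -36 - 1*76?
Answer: -1232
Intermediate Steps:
L = -112 (L = -36 - 76 = -112)
(22 + F(-11, 12))*L = (22 - 11)*(-112) = 11*(-112) = -1232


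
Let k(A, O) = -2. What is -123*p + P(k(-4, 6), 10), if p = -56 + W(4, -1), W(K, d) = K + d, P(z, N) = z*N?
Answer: 6499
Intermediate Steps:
P(z, N) = N*z
p = -53 (p = -56 + (4 - 1) = -56 + 3 = -53)
-123*p + P(k(-4, 6), 10) = -123*(-53) + 10*(-2) = 6519 - 20 = 6499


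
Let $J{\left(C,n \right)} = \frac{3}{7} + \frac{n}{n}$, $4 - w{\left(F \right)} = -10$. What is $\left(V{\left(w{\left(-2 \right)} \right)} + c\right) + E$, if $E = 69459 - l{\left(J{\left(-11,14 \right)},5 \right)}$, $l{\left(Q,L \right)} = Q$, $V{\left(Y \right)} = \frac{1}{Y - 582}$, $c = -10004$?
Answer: $\frac{236387393}{3976} \approx 59454.0$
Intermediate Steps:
$w{\left(F \right)} = 14$ ($w{\left(F \right)} = 4 - -10 = 4 + 10 = 14$)
$V{\left(Y \right)} = \frac{1}{-582 + Y}$
$J{\left(C,n \right)} = \frac{10}{7}$ ($J{\left(C,n \right)} = 3 \cdot \frac{1}{7} + 1 = \frac{3}{7} + 1 = \frac{10}{7}$)
$E = \frac{486203}{7}$ ($E = 69459 - \frac{10}{7} = \frac{486203}{7} \approx 69458.0$)
$\left(V{\left(w{\left(-2 \right)} \right)} + c\right) + E = \left(\frac{1}{-582 + 14} - 10004\right) + \frac{486203}{7} = \left(\frac{1}{-568} - 10004\right) + \frac{486203}{7} = \left(- \frac{1}{568} - 10004\right) + \frac{486203}{7} = - \frac{5682273}{568} + \frac{486203}{7} = \frac{236387393}{3976}$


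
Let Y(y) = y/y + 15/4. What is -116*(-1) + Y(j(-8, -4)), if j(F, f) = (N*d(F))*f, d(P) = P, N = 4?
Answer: 483/4 ≈ 120.75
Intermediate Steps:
j(F, f) = 4*F*f (j(F, f) = (4*F)*f = 4*F*f)
Y(y) = 19/4 (Y(y) = 1 + 15*(1/4) = 1 + 15/4 = 19/4)
-116*(-1) + Y(j(-8, -4)) = -116*(-1) + 19/4 = 116 + 19/4 = 483/4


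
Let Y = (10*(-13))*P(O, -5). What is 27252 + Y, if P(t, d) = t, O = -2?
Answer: 27512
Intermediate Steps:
Y = 260 (Y = (10*(-13))*(-2) = -130*(-2) = 260)
27252 + Y = 27252 + 260 = 27512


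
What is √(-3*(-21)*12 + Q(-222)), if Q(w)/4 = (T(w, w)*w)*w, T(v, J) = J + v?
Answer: 18*I*√270147 ≈ 9355.6*I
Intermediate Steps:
Q(w) = 8*w³ (Q(w) = 4*(((w + w)*w)*w) = 4*(((2*w)*w)*w) = 4*((2*w²)*w) = 4*(2*w³) = 8*w³)
√(-3*(-21)*12 + Q(-222)) = √(-3*(-21)*12 + 8*(-222)³) = √(63*12 + 8*(-10941048)) = √(756 - 87528384) = √(-87527628) = 18*I*√270147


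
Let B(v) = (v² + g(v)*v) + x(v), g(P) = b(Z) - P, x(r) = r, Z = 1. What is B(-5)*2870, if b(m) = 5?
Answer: -86100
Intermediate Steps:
g(P) = 5 - P
B(v) = v + v² + v*(5 - v) (B(v) = (v² + (5 - v)*v) + v = (v² + v*(5 - v)) + v = v + v² + v*(5 - v))
B(-5)*2870 = (6*(-5))*2870 = -30*2870 = -86100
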